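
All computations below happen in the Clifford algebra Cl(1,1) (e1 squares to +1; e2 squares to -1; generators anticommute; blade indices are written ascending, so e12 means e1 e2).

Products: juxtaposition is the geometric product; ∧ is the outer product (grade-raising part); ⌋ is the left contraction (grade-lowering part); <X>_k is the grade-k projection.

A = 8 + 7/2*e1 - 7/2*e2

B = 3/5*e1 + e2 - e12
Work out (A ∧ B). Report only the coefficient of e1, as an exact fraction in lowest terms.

step 1: 24/5*e1 + 8*e2 - 12/5*e12
Answer: 24/5


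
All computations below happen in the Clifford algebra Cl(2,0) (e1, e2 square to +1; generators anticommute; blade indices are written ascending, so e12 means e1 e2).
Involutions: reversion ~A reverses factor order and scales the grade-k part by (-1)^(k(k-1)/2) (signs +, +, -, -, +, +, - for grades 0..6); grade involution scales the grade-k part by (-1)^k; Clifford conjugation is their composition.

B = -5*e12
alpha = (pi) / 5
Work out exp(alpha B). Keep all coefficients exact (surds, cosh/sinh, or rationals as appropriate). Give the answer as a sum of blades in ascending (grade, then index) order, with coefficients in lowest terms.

B^2 = (-5)^2*(e12)^2 = 25*(-1) = -25 (a basis 2-blade squares to minus the product of its generators' squares).
B^2 = -25 — a negative square means the series sums to a rotation: l = 5, alpha*l = pi, so exp(alpha B) = cos(pi) + (sin(pi)/5)*B = -1 + (0)*B.
Answer: -1


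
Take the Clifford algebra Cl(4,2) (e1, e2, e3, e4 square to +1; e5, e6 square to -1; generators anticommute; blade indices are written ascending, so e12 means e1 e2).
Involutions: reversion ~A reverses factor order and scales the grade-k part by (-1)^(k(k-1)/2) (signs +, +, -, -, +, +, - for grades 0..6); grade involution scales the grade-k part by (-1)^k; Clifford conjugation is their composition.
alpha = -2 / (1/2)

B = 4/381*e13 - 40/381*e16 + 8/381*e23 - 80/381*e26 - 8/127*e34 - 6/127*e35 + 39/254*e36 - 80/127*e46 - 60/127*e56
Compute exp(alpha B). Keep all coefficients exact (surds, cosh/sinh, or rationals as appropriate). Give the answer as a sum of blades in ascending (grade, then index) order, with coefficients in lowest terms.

B^2 term by term: the squares give (4/381)^2*(e13)^2 + (-40/381)^2*(e16)^2 + (8/381)^2*(e23)^2 + (-80/381)^2*(e26)^2 + (-8/127)^2*(e34)^2 + (-6/127)^2*(e35)^2 + (39/254)^2*(e36)^2 + (-80/127)^2*(e46)^2 + (-60/127)^2*(e56)^2 = 16/145161*(-1) + 1600/145161*(+1) + 64/145161*(-1) + 6400/145161*(+1) + 64/16129*(-1) + 36/16129*(+1) + 1521/64516*(+1) + 6400/16129*(+1) + 3600/16129*(-1) = 1/4 (each basis 2-blade squares to minus the product of its generators' squares); cross terms between blades sharing an index anticommute and cancel; the commuting (index-disjoint) pairs give grade-4 terms 2*c*c'*(blade product), which cancel blade by blade — e1236: 640/145161 - 640/145161 = 0; e1346: -640/48387 + 640/48387 = 0; e1356: -160/16129 + 160/16129 = 0; e2346: -1280/48387 + 1280/48387 = 0; e2356: -320/16129 + 320/16129 = 0; e3456: 960/16129 - 960/16129 = 0 — confirming B is simple. So B^2 = 1/4.
B^2 = 1/4 — the positive square puts this in the hyperbolic regime; l = 1/2, alpha*l = -2, so exp(alpha B) = cosh(-2) + (sinh(-2)/(1/2))*B = cosh(2) + (-2*sinh(2))*B.
Answer: cosh(2) - 8*sinh(2)/381*e13 + 80*sinh(2)/381*e16 - 16*sinh(2)/381*e23 + 160*sinh(2)/381*e26 + 16*sinh(2)/127*e34 + 12*sinh(2)/127*e35 - 39*sinh(2)/127*e36 + 160*sinh(2)/127*e46 + 120*sinh(2)/127*e56


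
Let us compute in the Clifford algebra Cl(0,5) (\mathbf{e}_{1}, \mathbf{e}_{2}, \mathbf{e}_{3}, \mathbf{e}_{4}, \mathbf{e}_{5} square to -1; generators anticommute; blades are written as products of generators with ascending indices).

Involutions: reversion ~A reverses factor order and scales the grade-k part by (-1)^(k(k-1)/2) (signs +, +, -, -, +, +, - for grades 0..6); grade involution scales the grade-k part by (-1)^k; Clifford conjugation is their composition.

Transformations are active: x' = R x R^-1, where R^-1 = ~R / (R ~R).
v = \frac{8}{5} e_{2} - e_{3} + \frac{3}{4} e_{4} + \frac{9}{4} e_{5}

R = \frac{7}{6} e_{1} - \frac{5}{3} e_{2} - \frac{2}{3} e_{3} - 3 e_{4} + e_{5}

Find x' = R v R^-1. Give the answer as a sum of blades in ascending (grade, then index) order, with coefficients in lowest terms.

~R = \frac{7}{6} e_{1} - \frac{5}{3} e_{2} - \frac{2}{3} e_{3} - 3 e_{4} + e_{5}, and R ~R = -\frac{175}{12}, so R^-1 = ~R / (-\frac{175}{12}).
R v = 2 + \frac{28}{15} e_{1} e_{2} - \frac{7}{6} e_{1} e_{3} + \frac{7}{8} e_{1} e_{4} + \frac{21}{8} e_{1} e_{5} + \frac{41}{15} e_{2} e_{3} + \frac{71}{20} e_{2} e_{4} - \frac{107}{20} e_{2} e_{5} - \frac{7}{2} e_{3} e_{4} - \frac{1}{2} e_{3} e_{5} - \frac{15}{2} e_{4} e_{5}
Answer: -\frac{8}{25} e_{1} - \frac{8}{7} e_{2} + \frac{207}{175} e_{3} + \frac{51}{700} e_{4} - \frac{1767}{700} e_{5}


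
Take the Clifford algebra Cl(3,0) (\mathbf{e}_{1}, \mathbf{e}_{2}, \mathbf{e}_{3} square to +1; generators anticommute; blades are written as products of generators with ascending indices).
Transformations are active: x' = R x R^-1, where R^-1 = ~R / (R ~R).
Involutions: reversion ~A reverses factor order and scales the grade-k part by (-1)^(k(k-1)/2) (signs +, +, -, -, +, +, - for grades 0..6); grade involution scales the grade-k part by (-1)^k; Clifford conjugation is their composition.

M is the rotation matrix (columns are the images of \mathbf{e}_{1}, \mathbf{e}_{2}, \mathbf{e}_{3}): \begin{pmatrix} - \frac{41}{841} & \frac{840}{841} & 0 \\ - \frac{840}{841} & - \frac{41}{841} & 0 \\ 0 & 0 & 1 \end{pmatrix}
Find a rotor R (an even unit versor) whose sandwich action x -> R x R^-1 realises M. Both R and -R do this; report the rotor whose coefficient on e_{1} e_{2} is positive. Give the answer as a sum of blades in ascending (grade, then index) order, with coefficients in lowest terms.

Method: write R = a + b12*e_{1} e_{2} + b13*e_{1} e_{3} + b23*e_{2} e_{3} with a^2 + b12^2 + b13^2 + b23^2 = 1 (so R^-1 = ~R). Expanding the columns R e_j ~R gives tr M = 4a^2 - 1 and, from the antisymmetric part, M21 - M12 = -4a*b12, M13 - M31 = 4a*b13, M32 - M23 = -4a*b23.
Here tr M = \frac{759}{841}, so a^2 = (1 + tr M)/4 = \frac{400}{841} and a = ±\frac{20}{29}. Taking a = \frac{20}{29}: M21 - M12 = -\frac{1680}{841}, M13 - M31 = 0, M32 - M23 = 0, giving b12 = \frac{21}{29}, b13 = 0, b23 = 0, i.e. R = \frac{20}{29} + \frac{21}{29} e_{1} e_{2}.
Its e_{1} e_{2} coefficient is already positive.
Answer: \frac{20}{29} + \frac{21}{29} e_{1} e_{2}. Recall the cover is two-to-one: with M of trace \frac{759}{841}, both preimages act alike, and the stated e_{1} e_{2} sign chooses the sheet.


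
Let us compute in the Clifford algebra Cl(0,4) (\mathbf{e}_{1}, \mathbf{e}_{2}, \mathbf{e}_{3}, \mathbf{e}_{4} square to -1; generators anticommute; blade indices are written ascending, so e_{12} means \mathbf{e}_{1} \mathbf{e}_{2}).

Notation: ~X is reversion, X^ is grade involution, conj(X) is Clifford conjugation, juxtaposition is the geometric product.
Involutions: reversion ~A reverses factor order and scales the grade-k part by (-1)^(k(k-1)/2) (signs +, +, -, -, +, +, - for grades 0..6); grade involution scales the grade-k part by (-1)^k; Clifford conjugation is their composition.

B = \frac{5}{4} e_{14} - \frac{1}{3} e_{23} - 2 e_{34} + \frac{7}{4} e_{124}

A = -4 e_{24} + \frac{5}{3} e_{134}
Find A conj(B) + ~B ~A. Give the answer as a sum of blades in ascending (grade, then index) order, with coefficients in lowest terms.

first term: \frac{11}{3} e_{1} - \frac{25}{12} e_{3} - 5 e_{12} - \frac{61}{12} e_{23} + \frac{4}{3} e_{34} + \frac{5}{9} e_{124}
second term: \frac{31}{3} e_{1} + \frac{25}{12} e_{3} - 5 e_{12} - \frac{131}{12} e_{23} + \frac{4}{3} e_{34} + \frac{5}{9} e_{124}
Answer: 14 e_{1} - 10 e_{12} - 16 e_{23} + \frac{8}{3} e_{34} + \frac{10}{9} e_{124}


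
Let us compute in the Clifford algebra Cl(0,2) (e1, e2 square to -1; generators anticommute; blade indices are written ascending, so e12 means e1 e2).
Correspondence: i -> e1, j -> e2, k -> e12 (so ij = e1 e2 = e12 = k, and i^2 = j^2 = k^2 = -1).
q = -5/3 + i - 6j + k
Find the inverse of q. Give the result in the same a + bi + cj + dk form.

In blades: q = -5/3 + e1 - 6*e2 + e12.
With qbar = -5/3 - e1 + 6*e2 - e12 (scalar fixed, mapped units negated), q qbar = 367/9 (the sum of squared coefficients), so q^-1 = qbar / (367/9) = -15/367 - 9/367*e1 + 54/367*e2 - 9/367*e12; translating back:
Answer: -15/367 - 9/367*i + 54/367*j - 9/367*k


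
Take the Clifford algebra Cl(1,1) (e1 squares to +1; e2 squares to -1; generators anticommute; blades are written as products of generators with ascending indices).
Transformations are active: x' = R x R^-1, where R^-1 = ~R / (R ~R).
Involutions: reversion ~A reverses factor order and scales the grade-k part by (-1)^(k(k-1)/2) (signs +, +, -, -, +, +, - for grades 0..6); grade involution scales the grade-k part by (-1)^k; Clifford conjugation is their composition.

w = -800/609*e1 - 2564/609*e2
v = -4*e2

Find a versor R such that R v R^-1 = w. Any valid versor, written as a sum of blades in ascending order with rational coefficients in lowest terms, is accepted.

Since q(v) = q(w) = -16, the sum R = v + w = -800/609*e1 - 5000/609*e2 does the job whenever invertible.
Answer: -800/609*e1 - 5000/609*e2


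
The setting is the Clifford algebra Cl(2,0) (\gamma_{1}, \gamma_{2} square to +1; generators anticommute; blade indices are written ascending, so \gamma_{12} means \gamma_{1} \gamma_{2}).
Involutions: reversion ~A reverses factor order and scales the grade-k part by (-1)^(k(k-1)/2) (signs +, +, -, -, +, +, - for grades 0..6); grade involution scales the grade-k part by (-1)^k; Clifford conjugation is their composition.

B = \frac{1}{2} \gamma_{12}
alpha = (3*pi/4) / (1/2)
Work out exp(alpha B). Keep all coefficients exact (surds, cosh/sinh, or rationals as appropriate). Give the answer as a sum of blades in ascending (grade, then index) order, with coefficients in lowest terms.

B^2 = (\frac{1}{2})^2*(\gamma_{12})^2 = \frac{1}{4}*(-1) = -\frac{1}{4} (a basis 2-blade squares to minus the product of its generators' squares).
B^2 = -\frac{1}{4} — circular case — the even/odd split gives cos and sin: l = \frac{1}{2}, alpha*l = \frac{3 \pi}{4}, so exp(alpha B) = cos(\frac{3 \pi}{4}) + (sin(\frac{3 \pi}{4})/(\frac{1}{2}))*B = - \frac{\sqrt{2}}{2} + (\sqrt{2})*B.
Answer: - \frac{\sqrt{2}}{2} + \frac{\sqrt{2}}{2} \gamma_{12}


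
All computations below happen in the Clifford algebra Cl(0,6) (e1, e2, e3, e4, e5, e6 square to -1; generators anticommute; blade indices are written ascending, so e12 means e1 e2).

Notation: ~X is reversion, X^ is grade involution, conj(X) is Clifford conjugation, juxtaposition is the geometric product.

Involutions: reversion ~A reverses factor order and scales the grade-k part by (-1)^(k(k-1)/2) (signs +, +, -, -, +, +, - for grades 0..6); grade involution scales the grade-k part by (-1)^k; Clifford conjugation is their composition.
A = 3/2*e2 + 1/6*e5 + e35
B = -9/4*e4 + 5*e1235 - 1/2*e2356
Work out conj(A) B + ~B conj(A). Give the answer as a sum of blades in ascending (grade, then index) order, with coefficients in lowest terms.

first term: 5*e12 + 27/8*e24 - 1/2*e26 - 3/8*e45 - 5/6*e123 - 15/2*e135 - 1/12*e236 - 9/4*e345 - 3/4*e356
second term: 5*e12 - 27/8*e24 - 1/2*e26 + 3/8*e45 + 5/6*e123 + 15/2*e135 + 1/12*e236 - 9/4*e345 + 3/4*e356
Answer: 10*e12 - e26 - 9/2*e345


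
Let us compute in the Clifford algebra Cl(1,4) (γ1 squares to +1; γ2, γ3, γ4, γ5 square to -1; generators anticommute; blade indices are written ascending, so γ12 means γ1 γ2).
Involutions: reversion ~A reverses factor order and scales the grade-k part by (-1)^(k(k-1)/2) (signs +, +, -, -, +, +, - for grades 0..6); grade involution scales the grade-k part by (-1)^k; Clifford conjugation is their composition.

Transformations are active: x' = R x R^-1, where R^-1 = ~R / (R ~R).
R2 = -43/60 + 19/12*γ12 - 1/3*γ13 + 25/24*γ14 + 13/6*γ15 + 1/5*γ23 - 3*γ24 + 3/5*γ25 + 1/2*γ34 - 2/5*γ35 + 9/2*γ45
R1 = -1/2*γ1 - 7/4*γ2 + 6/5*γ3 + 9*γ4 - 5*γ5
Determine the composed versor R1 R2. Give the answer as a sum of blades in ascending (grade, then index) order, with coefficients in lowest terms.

Distribute over the terms of R1 (each basis-blade product reordered to ascending indices, repeated generators contracted through their squares):
(-1/2*γ1) R2 = 43/120*γ1 - 19/24*γ2 + 1/6*γ3 - 25/48*γ4 - 13/12*γ5 - 1/10*γ123 + 3/2*γ124 - 3/10*γ125 - 1/4*γ134 + 1/5*γ135 - 9/4*γ145
(-7/4*γ2) R2 = -133/48*γ1 + 301/240*γ2 + 7/20*γ3 - 21/4*γ4 + 21/20*γ5 - 7/12*γ123 + 175/96*γ124 + 91/24*γ125 - 7/8*γ234 + 7/10*γ235 - 63/8*γ245
(6/5*γ3) R2 = -2/5*γ1 + 6/25*γ2 - 43/50*γ3 - 3/5*γ4 + 12/25*γ5 + 19/10*γ123 - 5/4*γ134 - 13/5*γ135 + 18/5*γ234 - 18/25*γ235 + 27/5*γ345
(9*γ4) R2 = 75/8*γ1 - 27*γ2 + 9/2*γ3 - 129/20*γ4 - 81/2*γ5 + 57/4*γ124 - 3*γ134 - 39/2*γ145 + 9/5*γ234 - 27/5*γ245 + 18/5*γ345
(-5*γ5) R2 = -65/6*γ1 - 3*γ2 + 2*γ3 - 45/2*γ4 + 43/12*γ5 - 95/12*γ125 + 5/3*γ135 - 125/24*γ145 - γ235 + 15*γ245 - 5/2*γ345
Summing the partial products and collecting blades:
Answer: -205/48*γ1 - 11719/400*γ2 + 1847/300*γ3 - 8477/240*γ4 - 3647/100*γ5 + 73/60*γ123 + 1687/96*γ124 - 177/40*γ125 - 9/2*γ134 - 11/15*γ135 - 647/24*γ145 + 181/40*γ234 - 51/50*γ235 + 69/40*γ245 + 13/2*γ345


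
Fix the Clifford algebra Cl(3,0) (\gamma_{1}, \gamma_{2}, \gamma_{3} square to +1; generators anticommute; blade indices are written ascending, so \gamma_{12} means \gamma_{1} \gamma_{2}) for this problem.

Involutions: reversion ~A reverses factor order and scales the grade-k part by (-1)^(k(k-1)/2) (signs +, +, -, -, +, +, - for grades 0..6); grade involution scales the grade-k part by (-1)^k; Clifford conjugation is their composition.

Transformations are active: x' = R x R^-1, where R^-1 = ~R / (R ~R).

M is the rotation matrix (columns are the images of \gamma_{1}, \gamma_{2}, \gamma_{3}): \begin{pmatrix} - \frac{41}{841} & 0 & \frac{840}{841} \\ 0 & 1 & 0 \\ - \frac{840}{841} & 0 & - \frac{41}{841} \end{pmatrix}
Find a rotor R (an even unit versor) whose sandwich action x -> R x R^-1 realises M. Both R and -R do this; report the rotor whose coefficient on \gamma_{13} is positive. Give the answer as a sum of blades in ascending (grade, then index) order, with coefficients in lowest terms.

Method: write R = a + b12*\gamma_{12} + b13*\gamma_{13} + b23*\gamma_{23} with a^2 + b12^2 + b13^2 + b23^2 = 1 (so R^-1 = ~R). Expanding the columns R e_j ~R gives tr M = 4a^2 - 1 and, from the antisymmetric part, M21 - M12 = -4a*b12, M13 - M31 = 4a*b13, M32 - M23 = -4a*b23.
Here tr M = \frac{759}{841}, so a^2 = (1 + tr M)/4 = \frac{400}{841} and a = ±\frac{20}{29}. Taking a = \frac{20}{29}: M21 - M12 = 0, M13 - M31 = \frac{1680}{841}, M32 - M23 = 0, giving b12 = 0, b13 = \frac{21}{29}, b23 = 0, i.e. R = \frac{20}{29} + \frac{21}{29} \gamma_{13}.
Its \gamma_{13} coefficient is already positive.
Answer: \frac{20}{29} + \frac{21}{29} \gamma_{13}. Recall the cover is two-to-one: with M of trace \frac{759}{841}, both preimages act alike, and the stated \gamma_{13} sign chooses the sheet.


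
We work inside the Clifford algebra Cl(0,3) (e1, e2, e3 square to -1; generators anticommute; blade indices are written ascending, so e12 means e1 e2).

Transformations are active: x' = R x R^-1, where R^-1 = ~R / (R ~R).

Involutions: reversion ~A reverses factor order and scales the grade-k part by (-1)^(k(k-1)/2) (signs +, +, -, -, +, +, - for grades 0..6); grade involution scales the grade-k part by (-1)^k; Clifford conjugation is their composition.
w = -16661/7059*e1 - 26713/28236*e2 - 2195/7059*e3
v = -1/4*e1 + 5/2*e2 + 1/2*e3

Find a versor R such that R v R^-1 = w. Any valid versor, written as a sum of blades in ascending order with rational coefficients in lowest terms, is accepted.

Key observation: q(v) = q(w) = -105/16 (sandwiches preserve the norm), so R = v + w = -73703/28236*e1 + 43877/28236*e2 + 2669/14118*e3 works whenever it is invertible — the component of v along it is kept and (v - w)/2 reverses, sending v to w.
Answer: -73703/28236*e1 + 43877/28236*e2 + 2669/14118*e3


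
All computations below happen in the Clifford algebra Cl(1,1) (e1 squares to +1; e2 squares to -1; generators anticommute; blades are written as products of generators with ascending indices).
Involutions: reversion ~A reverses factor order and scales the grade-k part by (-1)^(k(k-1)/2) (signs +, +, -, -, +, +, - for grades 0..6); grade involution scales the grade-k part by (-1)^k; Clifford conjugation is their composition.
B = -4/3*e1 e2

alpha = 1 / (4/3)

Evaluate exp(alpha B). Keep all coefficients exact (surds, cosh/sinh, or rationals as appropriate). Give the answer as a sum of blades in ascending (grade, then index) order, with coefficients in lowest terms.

B^2 = (-4/3)^2*(e1 e2)^2 = 16/9*(+1) = 16/9 (a basis 2-blade squares to minus the product of its generators' squares).
B^2 = 16/9 — a positive square means the series sums to a boost: l = 4/3, alpha*l = 1, so exp(alpha B) = cosh(1) + (sinh(1)/(4/3))*B = cosh(1) + (3*sinh(1)/4)*B.
Answer: cosh(1) - sinh(1)*e1 e2


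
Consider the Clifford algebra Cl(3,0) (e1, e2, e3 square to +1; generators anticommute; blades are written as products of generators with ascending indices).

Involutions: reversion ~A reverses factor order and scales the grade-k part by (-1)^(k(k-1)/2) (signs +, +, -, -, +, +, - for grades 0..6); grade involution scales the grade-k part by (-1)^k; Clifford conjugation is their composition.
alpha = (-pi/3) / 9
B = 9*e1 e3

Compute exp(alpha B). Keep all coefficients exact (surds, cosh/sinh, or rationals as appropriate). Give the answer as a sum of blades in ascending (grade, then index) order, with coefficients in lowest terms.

B^2 = (9)^2*(e1 e3)^2 = 81*(-1) = -81 (a basis 2-blade squares to minus the product of its generators' squares).
B^2 = -81 — the series telescopes trigonometrically here: l = 9, alpha*l = -pi/3, so exp(alpha B) = cos(-pi/3) + (sin(-pi/3)/9)*B = 1/2 + (-sqrt(3)/18)*B.
Answer: 1/2 - sqrt(3)/2*e1 e3


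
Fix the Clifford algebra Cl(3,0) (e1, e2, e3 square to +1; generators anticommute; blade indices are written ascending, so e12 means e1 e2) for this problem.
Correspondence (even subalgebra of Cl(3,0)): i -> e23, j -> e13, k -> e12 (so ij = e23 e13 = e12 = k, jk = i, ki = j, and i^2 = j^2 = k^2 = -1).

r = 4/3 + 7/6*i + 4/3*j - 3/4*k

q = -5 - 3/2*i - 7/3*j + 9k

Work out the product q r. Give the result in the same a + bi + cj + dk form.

In blades: q = -5 + 9*e12 - 7/3*e13 - 3/2*e23, r = 4/3 - 3/4*e12 + 4/3*e13 + 7/6*e23.
Distribute q over r term by term (generator squares from the signature, products reordered to ascending indices): (-5)*r = -20/3 + 15/4*e12 - 20/3*e13 - 35/6*e23; (9*e12)*r = 27/4 + 12*e12 + 21/2*e13 - 12*e23; (-7/3*e13)*r = 28/9 + 49/18*e12 - 28/9*e13 + 7/4*e23; (-3/2*e23)*r = 7/4 - 2*e12 - 9/8*e13 - 2*e23.
Sum: 89/18 + 593/36*e12 - 29/72*e13 - 217/12*e23; translating back through the correspondence:
Answer: 89/18 - 217/12*i - 29/72*j + 593/36*k


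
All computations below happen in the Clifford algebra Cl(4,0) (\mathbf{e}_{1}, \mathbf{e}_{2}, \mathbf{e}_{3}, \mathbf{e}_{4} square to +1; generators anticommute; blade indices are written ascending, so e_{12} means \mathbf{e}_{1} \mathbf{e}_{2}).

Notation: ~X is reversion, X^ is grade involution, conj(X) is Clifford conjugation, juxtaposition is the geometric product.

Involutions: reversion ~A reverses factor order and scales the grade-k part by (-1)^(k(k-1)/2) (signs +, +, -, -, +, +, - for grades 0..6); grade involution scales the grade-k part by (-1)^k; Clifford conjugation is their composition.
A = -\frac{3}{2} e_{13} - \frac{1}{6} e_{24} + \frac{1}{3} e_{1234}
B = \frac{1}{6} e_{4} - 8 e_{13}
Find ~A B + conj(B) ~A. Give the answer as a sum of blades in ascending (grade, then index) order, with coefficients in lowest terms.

first term: 12 + \frac{1}{36} e_{2} - \frac{8}{3} e_{24} + \frac{1}{18} e_{123} + \frac{1}{4} e_{134} + \frac{4}{3} e_{1234}
second term: -12 + \frac{1}{36} e_{2} + \frac{8}{3} e_{24} + \frac{1}{18} e_{123} - \frac{1}{4} e_{134} - \frac{4}{3} e_{1234}
Answer: \frac{1}{18} e_{2} + \frac{1}{9} e_{123}


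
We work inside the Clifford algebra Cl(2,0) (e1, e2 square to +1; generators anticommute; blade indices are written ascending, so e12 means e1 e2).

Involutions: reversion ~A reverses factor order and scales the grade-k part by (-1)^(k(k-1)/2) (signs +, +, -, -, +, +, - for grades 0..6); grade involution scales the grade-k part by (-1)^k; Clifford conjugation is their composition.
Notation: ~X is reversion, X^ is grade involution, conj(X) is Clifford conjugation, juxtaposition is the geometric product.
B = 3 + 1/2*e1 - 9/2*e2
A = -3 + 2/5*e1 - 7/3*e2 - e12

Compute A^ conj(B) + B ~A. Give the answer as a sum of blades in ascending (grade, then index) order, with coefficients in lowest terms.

first term: 17/10 - 21/5*e1 - 7*e2 - 109/30*e12
second term: 17/10 + 21/5*e1 + 7*e2 + 109/30*e12
Answer: 17/5


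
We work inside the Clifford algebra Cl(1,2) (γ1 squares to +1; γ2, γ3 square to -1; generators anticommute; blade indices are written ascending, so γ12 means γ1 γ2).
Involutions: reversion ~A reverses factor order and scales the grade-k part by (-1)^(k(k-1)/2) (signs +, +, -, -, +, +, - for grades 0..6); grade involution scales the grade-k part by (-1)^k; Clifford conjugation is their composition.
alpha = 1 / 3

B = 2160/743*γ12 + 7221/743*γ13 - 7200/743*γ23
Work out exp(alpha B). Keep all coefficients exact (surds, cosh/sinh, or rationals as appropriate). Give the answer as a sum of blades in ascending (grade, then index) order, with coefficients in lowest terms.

B^2 term by term: the squares give (2160/743)^2*(γ12)^2 + (7221/743)^2*(γ13)^2 + (-7200/743)^2*(γ23)^2 = 4665600/552049*(+1) + 52142841/552049*(+1) + 51840000/552049*(-1) = 9 (each basis 2-blade squares to minus the product of its generators' squares); cross terms between blades sharing an index anticommute and cancel. So B^2 = 9.
B^2 = 9 — since the square is positive, the closed form is hyperbolic: l = 3, alpha*l = 1, so exp(alpha B) = cosh(1) + (sinh(1)/3)*B = cosh(1) + (sinh(1)/3)*B.
Answer: cosh(1) + 720*sinh(1)/743*γ12 + 2407*sinh(1)/743*γ13 - 2400*sinh(1)/743*γ23


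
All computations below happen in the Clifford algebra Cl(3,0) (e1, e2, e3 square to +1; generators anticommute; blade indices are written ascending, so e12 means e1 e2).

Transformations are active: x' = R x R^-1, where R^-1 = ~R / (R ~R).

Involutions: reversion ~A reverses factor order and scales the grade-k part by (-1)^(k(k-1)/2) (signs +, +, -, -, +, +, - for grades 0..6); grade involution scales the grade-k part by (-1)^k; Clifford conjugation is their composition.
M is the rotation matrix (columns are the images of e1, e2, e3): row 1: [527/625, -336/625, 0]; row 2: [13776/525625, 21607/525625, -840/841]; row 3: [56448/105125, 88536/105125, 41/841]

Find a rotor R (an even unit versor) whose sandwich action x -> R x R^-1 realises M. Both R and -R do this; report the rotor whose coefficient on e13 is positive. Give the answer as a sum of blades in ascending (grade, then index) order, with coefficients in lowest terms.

Method: write R = a + b12*e12 + b13*e13 + b23*e23 with a^2 + b12^2 + b13^2 + b23^2 = 1 (so R^-1 = ~R). Expanding the columns R e_j ~R gives tr M = 4a^2 - 1 and, from the antisymmetric part, M21 - M12 = -4a*b12, M13 - M31 = 4a*b13, M32 - M23 = -4a*b23.
Here tr M = 490439/525625, so a^2 = (1 + tr M)/4 = 254016/525625 and a = ±504/725. Taking a = 504/725: M21 - M12 = 296352/525625, M13 - M31 = -56448/105125, M32 - M23 = 193536/105125, giving b12 = -147/725, b13 = -28/145, b23 = -96/145, i.e. R = 504/725 - 147/725*e12 - 28/145*e13 - 96/145*e23.
Its e13 coefficient is negative, so report the other preimage -R.
Answer: -504/725 + 147/725*e12 + 28/145*e13 + 96/145*e23. Note: both R and -R realise this M (trace 490439/525625); the covering map identifies them, and the e13-coefficient sign is the tie-breaker.


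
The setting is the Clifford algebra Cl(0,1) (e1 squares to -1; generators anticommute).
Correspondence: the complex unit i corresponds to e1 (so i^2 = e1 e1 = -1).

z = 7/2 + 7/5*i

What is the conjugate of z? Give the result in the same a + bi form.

In blades: z = 7/2 + 7/5*e1.
Conjugation here is Clifford conjugation: the scalar is fixed and the grade-1 and grade-2 blades all flip sign, giving 7/2 - 7/5*e1; translating back:
Answer: 7/2 - 7/5*i


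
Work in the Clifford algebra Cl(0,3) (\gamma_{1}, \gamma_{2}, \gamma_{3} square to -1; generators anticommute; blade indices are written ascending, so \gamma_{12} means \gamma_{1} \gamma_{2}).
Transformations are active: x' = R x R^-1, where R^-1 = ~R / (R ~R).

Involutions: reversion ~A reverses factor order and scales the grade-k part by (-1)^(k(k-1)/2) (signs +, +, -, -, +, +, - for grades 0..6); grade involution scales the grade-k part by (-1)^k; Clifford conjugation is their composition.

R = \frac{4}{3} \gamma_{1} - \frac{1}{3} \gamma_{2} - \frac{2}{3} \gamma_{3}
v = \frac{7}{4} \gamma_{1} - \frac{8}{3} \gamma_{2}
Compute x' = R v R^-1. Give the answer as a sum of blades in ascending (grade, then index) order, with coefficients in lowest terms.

~R = \frac{4}{3} \gamma_{1} - \frac{1}{3} \gamma_{2} - \frac{2}{3} \gamma_{3}, and R ~R = -\frac{7}{3}, so R^-1 = ~R / (-\frac{7}{3}).
R v = -\frac{29}{9} - \frac{107}{36} \gamma_{12} + \frac{7}{6} \gamma_{13} - \frac{16}{9} \gamma_{23}
Answer: \frac{487}{252} \gamma_{1} + \frac{110}{63} \gamma_{2} - \frac{116}{63} \gamma_{3}


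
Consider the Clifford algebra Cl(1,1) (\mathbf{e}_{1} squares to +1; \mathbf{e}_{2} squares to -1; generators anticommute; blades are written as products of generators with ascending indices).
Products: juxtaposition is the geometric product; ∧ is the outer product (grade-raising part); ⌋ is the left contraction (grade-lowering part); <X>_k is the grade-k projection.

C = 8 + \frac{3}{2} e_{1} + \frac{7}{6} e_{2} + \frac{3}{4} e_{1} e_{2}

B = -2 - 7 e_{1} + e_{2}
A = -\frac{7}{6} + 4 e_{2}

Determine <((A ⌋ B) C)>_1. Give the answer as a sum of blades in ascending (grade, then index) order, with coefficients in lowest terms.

step 1: -\frac{5}{3} + \frac{49}{6} e_{1} - \frac{7}{6} e_{2}
step 2: \frac{5}{18} + \frac{1487}{24} e_{1} - \frac{371}{72} e_{2} + \frac{361}{36} e_{1} e_{2}
step 3: \frac{1487}{24} e_{1} - \frac{371}{72} e_{2}
Answer: \frac{1487}{24} e_{1} - \frac{371}{72} e_{2}


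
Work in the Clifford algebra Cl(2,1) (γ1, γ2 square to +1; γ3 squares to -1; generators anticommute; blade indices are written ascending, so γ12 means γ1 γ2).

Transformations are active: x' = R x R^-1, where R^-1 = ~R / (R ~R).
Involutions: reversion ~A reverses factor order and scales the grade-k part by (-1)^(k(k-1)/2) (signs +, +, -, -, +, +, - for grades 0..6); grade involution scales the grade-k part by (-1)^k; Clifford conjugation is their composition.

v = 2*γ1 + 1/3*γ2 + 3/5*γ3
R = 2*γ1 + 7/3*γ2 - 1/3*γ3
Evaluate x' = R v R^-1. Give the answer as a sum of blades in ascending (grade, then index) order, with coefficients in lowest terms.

~R = 2*γ1 + 7/3*γ2 - 1/3*γ3, and R ~R = 28/3, so R^-1 = ~R / (28/3).
R v = 224/45 - 4*γ12 + 28/15*γ13 + 68/45*γ23
Answer: 2/15*γ1 + 97/45*γ2 - 43/45*γ3


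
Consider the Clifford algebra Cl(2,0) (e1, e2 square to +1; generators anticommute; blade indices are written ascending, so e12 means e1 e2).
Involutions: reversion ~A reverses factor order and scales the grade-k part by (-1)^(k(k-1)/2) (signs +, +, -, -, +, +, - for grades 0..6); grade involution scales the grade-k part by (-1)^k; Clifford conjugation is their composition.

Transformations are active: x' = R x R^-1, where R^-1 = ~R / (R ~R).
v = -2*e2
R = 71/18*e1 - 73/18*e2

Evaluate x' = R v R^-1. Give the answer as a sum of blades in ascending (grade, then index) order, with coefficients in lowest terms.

~R = 71/18*e1 - 73/18*e2, and R ~R = 5185/162, so R^-1 = ~R / (5185/162).
R v = 73/9 - 71/9*e12
Answer: 10366/5185*e1 - 288/5185*e2


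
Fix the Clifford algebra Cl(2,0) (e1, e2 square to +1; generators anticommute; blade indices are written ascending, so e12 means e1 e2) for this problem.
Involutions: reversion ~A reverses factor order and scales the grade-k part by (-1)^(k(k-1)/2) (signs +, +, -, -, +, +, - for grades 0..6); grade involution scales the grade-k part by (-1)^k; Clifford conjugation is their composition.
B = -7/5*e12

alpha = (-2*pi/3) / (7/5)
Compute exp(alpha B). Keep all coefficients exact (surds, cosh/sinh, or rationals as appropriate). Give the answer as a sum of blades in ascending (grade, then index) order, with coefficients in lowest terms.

B^2 = (-7/5)^2*(e12)^2 = 49/25*(-1) = -49/25 (a basis 2-blade squares to minus the product of its generators' squares).
B^2 = -49/25 — B^2 < 0, so the exponential closes trigonometrically: l = 7/5, alpha*l = -2*pi/3, so exp(alpha B) = cos(-2*pi/3) + (sin(-2*pi/3)/(7/5))*B = -1/2 + (-5*sqrt(3)/14)*B.
Answer: -1/2 + sqrt(3)/2*e12


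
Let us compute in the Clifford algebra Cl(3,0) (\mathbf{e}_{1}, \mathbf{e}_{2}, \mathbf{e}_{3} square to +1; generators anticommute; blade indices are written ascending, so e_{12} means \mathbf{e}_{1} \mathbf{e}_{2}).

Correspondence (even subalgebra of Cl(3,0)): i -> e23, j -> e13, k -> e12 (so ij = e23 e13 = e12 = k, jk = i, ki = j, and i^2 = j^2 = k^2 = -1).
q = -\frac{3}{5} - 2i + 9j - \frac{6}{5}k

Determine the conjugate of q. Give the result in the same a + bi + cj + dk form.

In blades: q = -\frac{3}{5} - \frac{6}{5} e_{12} + 9 e_{13} - 2 e_{23}.
Quaternion conjugation is reversion on the even subalgebra: the scalar is fixed and every grade-2 blade flips sign, giving -\frac{3}{5} + \frac{6}{5} e_{12} - 9 e_{13} + 2 e_{23}; translating back:
Answer: -\frac{3}{5} + 2i - 9j + \frac{6}{5}k


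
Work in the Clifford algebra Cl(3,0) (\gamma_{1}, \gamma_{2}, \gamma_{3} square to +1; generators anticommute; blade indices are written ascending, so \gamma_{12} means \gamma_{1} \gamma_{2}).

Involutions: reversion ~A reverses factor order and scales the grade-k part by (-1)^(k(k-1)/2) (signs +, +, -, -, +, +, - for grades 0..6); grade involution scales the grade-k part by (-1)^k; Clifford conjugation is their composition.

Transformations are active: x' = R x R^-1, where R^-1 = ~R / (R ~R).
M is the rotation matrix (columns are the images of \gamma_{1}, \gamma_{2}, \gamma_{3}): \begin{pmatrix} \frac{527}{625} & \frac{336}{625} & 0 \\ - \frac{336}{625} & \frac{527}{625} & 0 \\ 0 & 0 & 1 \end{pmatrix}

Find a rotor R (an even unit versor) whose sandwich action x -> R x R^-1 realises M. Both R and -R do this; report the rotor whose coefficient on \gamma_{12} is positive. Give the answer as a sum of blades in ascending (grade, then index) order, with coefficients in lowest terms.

Method: write R = a + b12*\gamma_{12} + b13*\gamma_{13} + b23*\gamma_{23} with a^2 + b12^2 + b13^2 + b23^2 = 1 (so R^-1 = ~R). Expanding the columns R e_j ~R gives tr M = 4a^2 - 1 and, from the antisymmetric part, M21 - M12 = -4a*b12, M13 - M31 = 4a*b13, M32 - M23 = -4a*b23.
Here tr M = \frac{1679}{625}, so a^2 = (1 + tr M)/4 = \frac{576}{625} and a = ±\frac{24}{25}. Taking a = \frac{24}{25}: M21 - M12 = -\frac{672}{625}, M13 - M31 = 0, M32 - M23 = 0, giving b12 = \frac{7}{25}, b13 = 0, b23 = 0, i.e. R = \frac{24}{25} + \frac{7}{25} \gamma_{12}.
Its \gamma_{12} coefficient is already positive.
Answer: \frac{24}{25} + \frac{7}{25} \gamma_{12}. Sheet selection: the two-to-one cover makes ±R indistinguishable at the matrix level (trace \frac{1679}{625}), so uniqueness comes from the required sign on \gamma_{12}.


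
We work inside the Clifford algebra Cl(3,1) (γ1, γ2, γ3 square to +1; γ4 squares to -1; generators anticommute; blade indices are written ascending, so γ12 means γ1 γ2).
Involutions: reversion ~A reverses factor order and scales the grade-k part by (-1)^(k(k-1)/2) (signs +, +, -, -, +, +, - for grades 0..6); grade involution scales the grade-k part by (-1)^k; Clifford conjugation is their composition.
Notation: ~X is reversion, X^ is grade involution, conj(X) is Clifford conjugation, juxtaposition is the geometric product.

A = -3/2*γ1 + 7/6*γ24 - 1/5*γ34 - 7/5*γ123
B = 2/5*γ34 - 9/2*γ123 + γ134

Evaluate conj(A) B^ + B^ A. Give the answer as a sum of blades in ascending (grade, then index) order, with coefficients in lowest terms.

first term: 319/50 - 1/5*γ1 + 377/60*γ23 + 7/5*γ24 - 3/2*γ34 + 7/6*γ123 - 73/50*γ124 - 93/20*γ134
second term: 311/50 + 1/5*γ1 - 433/60*γ23 - 7/5*γ24 + 3/2*γ34 + 7/6*γ123 - 17/50*γ124 - 117/20*γ134
Answer: 63/5 - 14/15*γ23 + 7/3*γ123 - 9/5*γ124 - 21/2*γ134


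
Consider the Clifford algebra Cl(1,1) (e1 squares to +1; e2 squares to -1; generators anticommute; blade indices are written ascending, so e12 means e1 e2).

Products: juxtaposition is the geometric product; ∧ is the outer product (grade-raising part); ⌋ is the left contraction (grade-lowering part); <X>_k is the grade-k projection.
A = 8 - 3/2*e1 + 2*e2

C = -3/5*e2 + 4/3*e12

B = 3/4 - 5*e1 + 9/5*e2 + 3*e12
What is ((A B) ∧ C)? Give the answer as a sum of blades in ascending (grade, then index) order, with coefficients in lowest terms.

step 1: 99/10 - 281/8*e1 + 57/5*e2 + 313/10*e12
step 2: -297/50*e2 + 1371/40*e12
Answer: -297/50*e2 + 1371/40*e12


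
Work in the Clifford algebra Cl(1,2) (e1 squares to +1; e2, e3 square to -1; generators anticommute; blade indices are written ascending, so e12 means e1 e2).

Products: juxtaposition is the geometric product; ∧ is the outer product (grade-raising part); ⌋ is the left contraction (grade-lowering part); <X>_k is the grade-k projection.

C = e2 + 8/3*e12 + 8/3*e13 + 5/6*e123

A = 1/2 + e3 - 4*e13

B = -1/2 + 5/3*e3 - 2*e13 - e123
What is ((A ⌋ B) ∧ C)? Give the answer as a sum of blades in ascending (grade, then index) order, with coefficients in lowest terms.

step 1: 73/12 - 2*e1 - 4*e2 + 5/6*e3 + e12 - e13 - 1/2*e123
step 2: 73/12*e2 + 128/9*e12 + 146/9*e13 - 5/6*e23 + 455/24*e123
Answer: 73/12*e2 + 128/9*e12 + 146/9*e13 - 5/6*e23 + 455/24*e123


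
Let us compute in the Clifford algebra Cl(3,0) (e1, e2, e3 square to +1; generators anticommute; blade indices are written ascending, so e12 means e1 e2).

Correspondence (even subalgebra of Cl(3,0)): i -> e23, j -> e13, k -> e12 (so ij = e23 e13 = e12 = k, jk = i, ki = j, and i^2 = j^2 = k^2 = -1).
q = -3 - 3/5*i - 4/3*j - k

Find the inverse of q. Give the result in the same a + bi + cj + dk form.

In blades: q = -3 - e12 - 4/3*e13 - 3/5*e23.
With qbar = -3 + e12 + 4/3*e13 + 3/5*e23 (scalar fixed, mapped units negated), q qbar = 2731/225 (the sum of squared coefficients), so q^-1 = qbar / (2731/225) = -675/2731 + 225/2731*e12 + 300/2731*e13 + 135/2731*e23; translating back:
Answer: -675/2731 + 135/2731*i + 300/2731*j + 225/2731*k


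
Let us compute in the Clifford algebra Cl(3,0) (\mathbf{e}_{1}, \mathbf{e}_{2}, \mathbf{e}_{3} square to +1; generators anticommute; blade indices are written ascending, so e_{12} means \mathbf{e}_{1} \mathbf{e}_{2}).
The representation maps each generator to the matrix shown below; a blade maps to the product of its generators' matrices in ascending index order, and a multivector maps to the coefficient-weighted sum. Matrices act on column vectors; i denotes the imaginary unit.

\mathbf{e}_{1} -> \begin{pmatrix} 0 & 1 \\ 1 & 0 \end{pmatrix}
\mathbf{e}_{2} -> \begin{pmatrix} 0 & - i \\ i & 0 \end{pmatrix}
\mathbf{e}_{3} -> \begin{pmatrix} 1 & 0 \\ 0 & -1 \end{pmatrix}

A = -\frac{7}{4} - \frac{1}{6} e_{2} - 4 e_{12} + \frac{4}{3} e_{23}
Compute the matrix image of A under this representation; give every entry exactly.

Bivector images (products of the table entries): rho(e_{12}) = rho(\mathbf{e}_{1})rho(\mathbf{e}_{2}) = \begin{pmatrix} i & 0 \\ 0 & - i \end{pmatrix}; rho(e_{23}) = rho(\mathbf{e}_{2})rho(\mathbf{e}_{3}) = \begin{pmatrix} 0 & i \\ i & 0 \end{pmatrix}.
M = (-\frac{7}{4})*1 + (-\frac{1}{6})*rho(e_{2}) + (-4)*rho(e_{12}) + (\frac{4}{3})*rho(e_{23}), summed entrywise (1 is the identity matrix):
Answer: \begin{pmatrix} - \frac{7}{4} - 4 i & \frac{3 i}{2} \\ \frac{7 i}{6} & - \frac{7}{4} + 4 i \end{pmatrix}


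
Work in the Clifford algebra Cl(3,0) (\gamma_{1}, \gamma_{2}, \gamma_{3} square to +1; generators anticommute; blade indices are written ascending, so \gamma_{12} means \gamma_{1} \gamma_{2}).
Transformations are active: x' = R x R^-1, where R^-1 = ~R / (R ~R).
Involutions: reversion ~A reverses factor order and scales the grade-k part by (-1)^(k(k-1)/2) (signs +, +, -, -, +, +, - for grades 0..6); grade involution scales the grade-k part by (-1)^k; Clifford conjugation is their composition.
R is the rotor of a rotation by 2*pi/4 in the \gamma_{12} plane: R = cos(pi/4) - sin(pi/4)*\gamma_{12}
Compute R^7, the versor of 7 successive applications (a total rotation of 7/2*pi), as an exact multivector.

Half-angle bookkeeping: 7 applications in \gamma_{12} add up to rotor phase 7*pi/4 = \frac{7 \pi}{4}, so R^7 = cos(\frac{7 \pi}{4}) - sin(\frac{7 \pi}{4})*\gamma_{12}.
cos(\frac{7 \pi}{4}) = \frac{\sqrt{2}}{2} and sin(\frac{7 \pi}{4}) = - \frac{\sqrt{2}}{2}, so R^7 = \frac{\sqrt{2}}{2} + \frac{\sqrt{2}}{2} \gamma_{12}. The net rotation is 3/2*pi (after discarding 1 full turn, each of which contributes a factor -1 to the rotor); the rotor keeps the half-angle phase exactly.
Answer: \frac{\sqrt{2}}{2} + \frac{\sqrt{2}}{2} \gamma_{12}


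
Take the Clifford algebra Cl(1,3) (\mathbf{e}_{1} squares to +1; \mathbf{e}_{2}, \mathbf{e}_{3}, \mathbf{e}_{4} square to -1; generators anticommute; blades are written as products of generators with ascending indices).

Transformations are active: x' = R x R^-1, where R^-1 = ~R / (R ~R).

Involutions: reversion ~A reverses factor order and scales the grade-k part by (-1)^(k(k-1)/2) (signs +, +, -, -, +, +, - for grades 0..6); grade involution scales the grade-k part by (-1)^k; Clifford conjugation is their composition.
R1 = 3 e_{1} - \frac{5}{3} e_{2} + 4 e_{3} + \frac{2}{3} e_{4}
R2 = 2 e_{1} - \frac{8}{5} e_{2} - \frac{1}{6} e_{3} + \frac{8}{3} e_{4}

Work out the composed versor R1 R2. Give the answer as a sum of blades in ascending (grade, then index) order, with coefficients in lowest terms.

Distribute over the terms of R1 (each basis-blade product reordered to ascending indices, repeated generators contracted through their squares):
(3 e_{1}) R2 = 6 - \frac{24}{5} e_{1} e_{2} - \frac{1}{2} e_{1} e_{3} + 8 e_{1} e_{4}
(-\frac{5}{3} e_{2}) R2 = -\frac{8}{3} + \frac{10}{3} e_{1} e_{2} + \frac{5}{18} e_{2} e_{3} - \frac{40}{9} e_{2} e_{4}
(4 e_{3}) R2 = \frac{2}{3} - 8 e_{1} e_{3} + \frac{32}{5} e_{2} e_{3} + \frac{32}{3} e_{3} e_{4}
(\frac{2}{3} e_{4}) R2 = -\frac{16}{9} - \frac{4}{3} e_{1} e_{4} + \frac{16}{15} e_{2} e_{4} + \frac{1}{9} e_{3} e_{4}
Summing the partial products and collecting blades:
Answer: \frac{20}{9} - \frac{22}{15} e_{1} e_{2} - \frac{17}{2} e_{1} e_{3} + \frac{20}{3} e_{1} e_{4} + \frac{601}{90} e_{2} e_{3} - \frac{152}{45} e_{2} e_{4} + \frac{97}{9} e_{3} e_{4}


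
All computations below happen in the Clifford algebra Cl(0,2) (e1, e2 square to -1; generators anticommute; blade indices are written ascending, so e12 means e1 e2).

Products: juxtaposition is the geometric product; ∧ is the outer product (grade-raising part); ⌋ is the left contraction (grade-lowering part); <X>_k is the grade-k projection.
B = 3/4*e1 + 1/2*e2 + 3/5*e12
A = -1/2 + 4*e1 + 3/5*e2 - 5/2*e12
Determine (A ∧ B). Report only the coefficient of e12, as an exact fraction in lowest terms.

step 1: -3/8*e1 - 1/4*e2 + 5/4*e12
Answer: 5/4


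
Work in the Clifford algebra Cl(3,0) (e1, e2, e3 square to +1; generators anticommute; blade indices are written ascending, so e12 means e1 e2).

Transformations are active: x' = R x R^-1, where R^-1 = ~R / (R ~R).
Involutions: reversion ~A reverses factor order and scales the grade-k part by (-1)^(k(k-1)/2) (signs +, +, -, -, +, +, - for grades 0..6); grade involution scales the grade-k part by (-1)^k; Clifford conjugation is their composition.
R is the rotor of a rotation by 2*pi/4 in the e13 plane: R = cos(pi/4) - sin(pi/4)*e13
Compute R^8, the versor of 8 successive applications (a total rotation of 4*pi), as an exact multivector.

Rotor phase runs at HALF the rotation angle; powers of one rotor simply add phase, so after 8 steps in e13 the phase is 8*pi/4 = 2*pi and R^8 = cos(2*pi) - sin(2*pi)*e13.
cos(2*pi) = 1 and sin(2*pi) = 0, so R^8 = 1. The total rotation 4*pi is 2 full turns, so every vector returns to itself, yet the rotor is +1, back on the identity sheet (an even number of 2*pi turns).
Answer: 1
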